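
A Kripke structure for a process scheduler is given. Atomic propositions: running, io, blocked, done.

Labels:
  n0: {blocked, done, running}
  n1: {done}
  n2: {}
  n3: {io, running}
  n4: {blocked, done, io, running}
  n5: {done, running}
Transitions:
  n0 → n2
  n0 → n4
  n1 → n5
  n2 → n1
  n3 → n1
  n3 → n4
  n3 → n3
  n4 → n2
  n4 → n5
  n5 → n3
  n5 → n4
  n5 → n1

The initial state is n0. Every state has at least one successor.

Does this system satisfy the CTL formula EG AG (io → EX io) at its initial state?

States satisfying AG (io → EX io): ∅.
States satisfying EG AG (io → EX io): ∅.
No suitable path/successor from n0 witnesses the formula.
n0 ∉ Sat(EG AG (io → EX io)).

Does not hold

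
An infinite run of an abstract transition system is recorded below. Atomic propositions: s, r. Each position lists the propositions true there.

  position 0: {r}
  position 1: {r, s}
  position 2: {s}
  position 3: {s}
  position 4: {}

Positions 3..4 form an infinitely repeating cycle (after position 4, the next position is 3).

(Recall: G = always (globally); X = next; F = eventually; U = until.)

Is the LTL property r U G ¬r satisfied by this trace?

Walking from position 0: G ¬r first holds at position 2, and r holds at every earlier position along the way, so r U G ¬r holds.

Satisfied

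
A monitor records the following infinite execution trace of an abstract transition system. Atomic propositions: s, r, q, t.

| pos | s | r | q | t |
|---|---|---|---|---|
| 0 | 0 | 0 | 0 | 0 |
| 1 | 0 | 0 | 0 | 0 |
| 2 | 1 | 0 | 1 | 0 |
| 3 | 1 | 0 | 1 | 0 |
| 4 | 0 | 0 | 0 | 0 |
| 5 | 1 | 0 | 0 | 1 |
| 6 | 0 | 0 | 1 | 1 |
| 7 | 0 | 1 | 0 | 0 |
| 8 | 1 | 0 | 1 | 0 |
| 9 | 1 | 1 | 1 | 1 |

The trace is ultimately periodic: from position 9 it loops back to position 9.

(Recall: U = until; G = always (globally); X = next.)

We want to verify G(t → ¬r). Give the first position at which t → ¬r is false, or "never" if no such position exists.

Check t → ¬r at each position in order: 0 ✓, 1 ✓, 2 ✓, 3 ✓, 4 ✓, 5 ✓, 6 ✓, 7 ✓, 8 ✓.
At position 9 the labels are {q, r, s, t}, so t → ¬r is false there. This is the first violation.

9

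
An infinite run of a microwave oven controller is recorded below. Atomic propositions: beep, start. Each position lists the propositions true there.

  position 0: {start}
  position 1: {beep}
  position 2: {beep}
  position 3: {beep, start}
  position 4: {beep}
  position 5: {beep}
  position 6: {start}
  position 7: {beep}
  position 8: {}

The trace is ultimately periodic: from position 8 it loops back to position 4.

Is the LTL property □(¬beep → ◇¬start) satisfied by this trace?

Holds

¬beep → ◇¬start holds at every position 0..8, and those are all positions ever visited, so □(¬beep → ◇¬start) holds.
Positions where ¬beep holds: 0, 6, 8.
Check ◇¬start at each: 0→ok, 6→ok, 8→ok.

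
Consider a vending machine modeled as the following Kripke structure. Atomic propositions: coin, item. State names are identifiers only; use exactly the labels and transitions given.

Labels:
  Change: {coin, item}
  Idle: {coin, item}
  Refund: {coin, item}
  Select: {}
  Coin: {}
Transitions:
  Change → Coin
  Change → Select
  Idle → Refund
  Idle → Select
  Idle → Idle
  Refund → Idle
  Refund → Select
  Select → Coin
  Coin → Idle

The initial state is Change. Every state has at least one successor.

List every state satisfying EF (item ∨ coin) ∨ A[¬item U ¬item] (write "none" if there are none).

States satisfying item ∨ coin: {Change, Idle, Refund}.
States satisfying EF (item ∨ coin): {Change, Idle, Refund, Select, Coin}.
States satisfying ¬item: {Select, Coin}.
States satisfying A[¬item U ¬item]: {Select, Coin}.
States satisfying EF (item ∨ coin) ∨ A[¬item U ¬item]: {Change, Idle, Refund, Select, Coin}.

{Change, Idle, Refund, Select, Coin}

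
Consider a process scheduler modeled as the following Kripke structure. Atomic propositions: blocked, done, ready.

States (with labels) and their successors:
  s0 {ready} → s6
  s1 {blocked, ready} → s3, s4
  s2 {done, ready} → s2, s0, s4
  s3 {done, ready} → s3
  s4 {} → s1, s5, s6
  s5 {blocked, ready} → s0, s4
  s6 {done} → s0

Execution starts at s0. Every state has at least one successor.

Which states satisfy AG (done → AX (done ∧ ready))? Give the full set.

{s3}

States satisfying done → AX (done ∧ ready): {s0, s1, s3, s4, s5}.
States satisfying AG (done → AX (done ∧ ready)): {s3}.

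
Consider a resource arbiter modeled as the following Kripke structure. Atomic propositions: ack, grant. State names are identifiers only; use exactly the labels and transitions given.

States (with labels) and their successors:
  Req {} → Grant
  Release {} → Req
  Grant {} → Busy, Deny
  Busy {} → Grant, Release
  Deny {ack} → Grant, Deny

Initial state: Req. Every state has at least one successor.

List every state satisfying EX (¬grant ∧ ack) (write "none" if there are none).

{Grant, Deny}

States satisfying ¬grant ∧ ack: {Deny}.
States satisfying EX (¬grant ∧ ack): {Grant, Deny}.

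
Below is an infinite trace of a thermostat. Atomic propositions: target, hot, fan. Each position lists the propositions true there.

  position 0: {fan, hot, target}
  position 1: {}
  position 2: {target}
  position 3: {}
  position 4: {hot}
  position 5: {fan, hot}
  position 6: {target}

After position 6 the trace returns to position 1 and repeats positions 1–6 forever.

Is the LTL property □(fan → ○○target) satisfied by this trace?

fan → ○○target must hold at every position from 0 onward. It fails at position 5, so □(fan → ○○target) is false.
Positions where fan holds: 0, 5.
Check ○○target at each: 0→ok, 5→fails.

Does not hold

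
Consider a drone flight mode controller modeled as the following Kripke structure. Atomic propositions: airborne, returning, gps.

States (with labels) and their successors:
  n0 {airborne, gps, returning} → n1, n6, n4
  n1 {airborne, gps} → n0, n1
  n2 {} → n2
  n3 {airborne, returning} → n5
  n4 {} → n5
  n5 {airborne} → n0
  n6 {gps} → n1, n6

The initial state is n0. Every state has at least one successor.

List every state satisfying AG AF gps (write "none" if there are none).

{n0, n1, n3, n4, n5, n6}

States satisfying AF gps: {n0, n1, n3, n4, n5, n6}.
States satisfying AG AF gps: {n0, n1, n3, n4, n5, n6}.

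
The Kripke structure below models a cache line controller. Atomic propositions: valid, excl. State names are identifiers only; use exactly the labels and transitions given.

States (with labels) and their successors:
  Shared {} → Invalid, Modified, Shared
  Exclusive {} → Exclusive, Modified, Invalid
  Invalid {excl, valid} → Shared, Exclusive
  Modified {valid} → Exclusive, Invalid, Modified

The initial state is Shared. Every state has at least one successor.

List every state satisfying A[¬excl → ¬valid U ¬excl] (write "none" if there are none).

{Shared, Exclusive, Invalid, Modified}

States satisfying ¬excl → ¬valid: {Shared, Exclusive, Invalid}.
States satisfying ¬excl: {Shared, Exclusive, Modified}.
States satisfying A[¬excl → ¬valid U ¬excl]: {Shared, Exclusive, Invalid, Modified}.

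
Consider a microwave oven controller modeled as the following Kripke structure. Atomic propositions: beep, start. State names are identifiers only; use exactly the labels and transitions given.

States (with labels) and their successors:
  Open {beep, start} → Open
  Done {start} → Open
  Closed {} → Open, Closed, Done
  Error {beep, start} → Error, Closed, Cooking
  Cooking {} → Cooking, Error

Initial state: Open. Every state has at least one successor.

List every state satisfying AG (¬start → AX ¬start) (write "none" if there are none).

States satisfying ¬start → AX ¬start: {Open, Done, Error}.
States satisfying AG (¬start → AX ¬start): {Open, Done}.

{Open, Done}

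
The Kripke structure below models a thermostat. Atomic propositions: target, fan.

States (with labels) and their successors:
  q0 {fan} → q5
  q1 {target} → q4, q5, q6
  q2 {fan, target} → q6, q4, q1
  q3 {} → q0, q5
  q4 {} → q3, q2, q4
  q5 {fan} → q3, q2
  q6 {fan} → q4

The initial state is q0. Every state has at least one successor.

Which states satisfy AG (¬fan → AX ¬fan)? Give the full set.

States satisfying ¬fan → AX ¬fan: {q0, q2, q5, q6}.
States satisfying AG (¬fan → AX ¬fan): ∅.

none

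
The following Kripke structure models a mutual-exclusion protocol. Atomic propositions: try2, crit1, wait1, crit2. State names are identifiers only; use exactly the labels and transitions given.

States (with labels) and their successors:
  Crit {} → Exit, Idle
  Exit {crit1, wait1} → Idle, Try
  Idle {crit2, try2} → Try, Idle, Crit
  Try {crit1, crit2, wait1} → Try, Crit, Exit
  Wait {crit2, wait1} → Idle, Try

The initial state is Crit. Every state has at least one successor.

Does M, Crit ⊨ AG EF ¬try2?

States satisfying EF ¬try2: {Crit, Exit, Idle, Try, Wait}.
States satisfying AG EF ¬try2: {Crit, Exit, Idle, Try, Wait}.
Every state reachable from Crit satisfies EF ¬try2.
Crit ∈ Sat(AG EF ¬try2).

Yes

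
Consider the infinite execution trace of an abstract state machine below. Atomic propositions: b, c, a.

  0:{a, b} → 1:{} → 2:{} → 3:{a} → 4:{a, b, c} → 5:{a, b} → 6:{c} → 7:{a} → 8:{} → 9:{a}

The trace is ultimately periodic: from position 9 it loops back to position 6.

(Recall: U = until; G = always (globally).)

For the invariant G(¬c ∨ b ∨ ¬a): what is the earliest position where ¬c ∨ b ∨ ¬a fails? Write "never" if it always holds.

¬c ∨ b ∨ ¬a holds at every position 0..9, and those are all the positions the trace ever visits, so the invariant G(¬c ∨ b ∨ ¬a) is never violated.

never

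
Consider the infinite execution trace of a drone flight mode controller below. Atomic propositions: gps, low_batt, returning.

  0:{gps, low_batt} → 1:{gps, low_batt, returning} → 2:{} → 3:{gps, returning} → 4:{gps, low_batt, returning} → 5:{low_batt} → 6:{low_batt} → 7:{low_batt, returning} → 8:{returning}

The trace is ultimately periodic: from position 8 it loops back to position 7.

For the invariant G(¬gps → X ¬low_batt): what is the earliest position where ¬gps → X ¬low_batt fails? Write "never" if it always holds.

Check ¬gps → X ¬low_batt at each position in order: 0 ✓, 1 ✓, 2 ✓, 3 ✓, 4 ✓.
At position 5 the labels are {low_batt} and the next position 6 has {low_batt}, so ¬gps → X ¬low_batt is false there. This is the first violation.

5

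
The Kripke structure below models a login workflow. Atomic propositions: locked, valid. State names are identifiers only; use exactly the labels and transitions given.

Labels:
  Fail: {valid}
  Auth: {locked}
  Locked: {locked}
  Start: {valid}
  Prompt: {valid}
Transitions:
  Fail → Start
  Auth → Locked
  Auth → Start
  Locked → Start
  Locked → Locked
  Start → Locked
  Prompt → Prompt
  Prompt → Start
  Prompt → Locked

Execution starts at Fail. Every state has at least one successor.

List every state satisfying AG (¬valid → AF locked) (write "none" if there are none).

States satisfying ¬valid → AF locked: {Fail, Auth, Locked, Start, Prompt}.
States satisfying AG (¬valid → AF locked): {Fail, Auth, Locked, Start, Prompt}.

{Fail, Auth, Locked, Start, Prompt}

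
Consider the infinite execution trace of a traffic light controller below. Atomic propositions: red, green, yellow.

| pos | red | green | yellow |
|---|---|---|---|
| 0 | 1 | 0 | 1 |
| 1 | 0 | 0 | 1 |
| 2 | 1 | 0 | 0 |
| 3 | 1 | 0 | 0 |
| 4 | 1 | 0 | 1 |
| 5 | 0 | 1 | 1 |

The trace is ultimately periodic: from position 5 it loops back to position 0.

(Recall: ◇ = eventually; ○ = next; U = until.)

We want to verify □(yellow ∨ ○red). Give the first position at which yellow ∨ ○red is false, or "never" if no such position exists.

yellow ∨ ○red holds at every position 0..5, and those are all the positions the trace ever visits, so the invariant □(yellow ∨ ○red) is never violated.

never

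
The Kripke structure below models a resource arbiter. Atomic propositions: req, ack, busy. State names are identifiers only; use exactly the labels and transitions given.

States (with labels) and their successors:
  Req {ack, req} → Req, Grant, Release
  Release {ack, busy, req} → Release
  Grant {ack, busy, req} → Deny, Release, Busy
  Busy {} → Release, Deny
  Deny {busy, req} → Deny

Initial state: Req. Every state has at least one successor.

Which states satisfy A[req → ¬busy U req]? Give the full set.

{Req, Release, Grant, Busy, Deny}

States satisfying req → ¬busy: {Req, Busy}.
States satisfying req: {Req, Release, Grant, Deny}.
States satisfying A[req → ¬busy U req]: {Req, Release, Grant, Busy, Deny}.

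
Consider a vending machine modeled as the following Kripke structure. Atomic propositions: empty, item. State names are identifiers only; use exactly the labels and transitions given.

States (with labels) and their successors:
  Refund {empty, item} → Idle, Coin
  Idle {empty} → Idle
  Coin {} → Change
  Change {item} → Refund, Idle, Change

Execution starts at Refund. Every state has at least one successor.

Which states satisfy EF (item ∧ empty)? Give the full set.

States satisfying item ∧ empty: {Refund}.
States satisfying EF (item ∧ empty): {Refund, Coin, Change}.

{Refund, Coin, Change}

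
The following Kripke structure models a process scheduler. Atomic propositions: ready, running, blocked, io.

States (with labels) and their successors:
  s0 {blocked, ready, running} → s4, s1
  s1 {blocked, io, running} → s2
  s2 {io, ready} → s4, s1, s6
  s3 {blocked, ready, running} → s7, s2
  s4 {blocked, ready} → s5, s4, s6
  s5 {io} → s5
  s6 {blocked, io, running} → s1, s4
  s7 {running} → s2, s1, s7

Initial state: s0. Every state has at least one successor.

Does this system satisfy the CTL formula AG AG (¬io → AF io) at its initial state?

Does not hold

States satisfying AG (¬io → AF io): {s5}.
States satisfying AG AG (¬io → AF io): {s5}.
s0 is reachable from s0 and violates AG (¬io → AF io), so AG fails at s0.
s0 ∉ Sat(AG AG (¬io → AF io)).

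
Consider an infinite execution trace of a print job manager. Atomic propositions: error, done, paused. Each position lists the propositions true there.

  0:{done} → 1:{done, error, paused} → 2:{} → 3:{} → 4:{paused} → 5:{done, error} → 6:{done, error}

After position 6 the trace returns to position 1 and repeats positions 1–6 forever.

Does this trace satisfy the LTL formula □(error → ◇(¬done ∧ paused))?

Yes

error → ◇(¬done ∧ paused) holds at every position 0..6, and those are all positions ever visited, so □(error → ◇(¬done ∧ paused)) holds.
Positions where error holds: 1, 5, 6.
Check ◇(¬done ∧ paused) at each: 1→ok, 5→ok, 6→ok.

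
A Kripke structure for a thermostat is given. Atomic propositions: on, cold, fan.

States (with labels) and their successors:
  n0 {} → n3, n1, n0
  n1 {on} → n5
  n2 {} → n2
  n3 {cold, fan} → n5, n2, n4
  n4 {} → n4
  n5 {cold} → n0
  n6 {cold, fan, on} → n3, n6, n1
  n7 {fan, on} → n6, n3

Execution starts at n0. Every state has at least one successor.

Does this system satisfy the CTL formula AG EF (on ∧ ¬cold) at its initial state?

Violated

States satisfying EF (on ∧ ¬cold): {n0, n1, n3, n5, n6, n7}.
States satisfying AG EF (on ∧ ¬cold): ∅.
n2 is reachable from n0 and violates EF (on ∧ ¬cold), so AG fails at n0.
n0 ∉ Sat(AG EF (on ∧ ¬cold)).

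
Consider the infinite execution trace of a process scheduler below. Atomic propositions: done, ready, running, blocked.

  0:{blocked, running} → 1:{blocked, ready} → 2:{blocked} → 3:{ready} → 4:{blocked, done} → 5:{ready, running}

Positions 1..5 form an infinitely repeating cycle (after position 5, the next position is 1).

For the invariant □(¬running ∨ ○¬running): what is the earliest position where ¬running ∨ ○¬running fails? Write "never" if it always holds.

never

¬running ∨ ○¬running holds at every position 0..5, and those are all the positions the trace ever visits, so the invariant □(¬running ∨ ○¬running) is never violated.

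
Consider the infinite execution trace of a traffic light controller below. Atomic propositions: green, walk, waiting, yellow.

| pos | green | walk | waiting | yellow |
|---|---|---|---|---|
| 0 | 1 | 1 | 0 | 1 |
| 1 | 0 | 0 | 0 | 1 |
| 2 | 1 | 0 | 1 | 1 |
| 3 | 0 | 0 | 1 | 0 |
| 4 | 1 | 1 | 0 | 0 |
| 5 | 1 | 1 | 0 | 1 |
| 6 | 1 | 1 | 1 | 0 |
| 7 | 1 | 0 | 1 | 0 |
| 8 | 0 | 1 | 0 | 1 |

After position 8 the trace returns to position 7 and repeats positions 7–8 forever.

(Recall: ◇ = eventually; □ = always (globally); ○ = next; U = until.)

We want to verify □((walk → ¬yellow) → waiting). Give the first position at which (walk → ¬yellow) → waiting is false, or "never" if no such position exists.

Check (walk → ¬yellow) → waiting at each position in order: 0 ✓.
At position 1 the labels are {yellow}, so (walk → ¬yellow) → waiting is false there. This is the first violation.

1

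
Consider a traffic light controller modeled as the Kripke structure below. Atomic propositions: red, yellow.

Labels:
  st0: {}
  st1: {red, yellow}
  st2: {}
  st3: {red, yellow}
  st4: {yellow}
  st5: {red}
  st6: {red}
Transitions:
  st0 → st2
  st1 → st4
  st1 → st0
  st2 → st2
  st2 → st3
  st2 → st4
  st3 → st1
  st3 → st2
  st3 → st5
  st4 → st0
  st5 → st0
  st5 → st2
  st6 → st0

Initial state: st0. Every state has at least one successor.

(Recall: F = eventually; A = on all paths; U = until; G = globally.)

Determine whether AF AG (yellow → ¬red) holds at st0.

States satisfying AG (yellow → ¬red): ∅.
States satisfying AF AG (yellow → ¬red): ∅.
There is a path from st0 along which AG (yellow → ¬red) never holds.
st0 ∉ Sat(AF AG (yellow → ¬red)).

No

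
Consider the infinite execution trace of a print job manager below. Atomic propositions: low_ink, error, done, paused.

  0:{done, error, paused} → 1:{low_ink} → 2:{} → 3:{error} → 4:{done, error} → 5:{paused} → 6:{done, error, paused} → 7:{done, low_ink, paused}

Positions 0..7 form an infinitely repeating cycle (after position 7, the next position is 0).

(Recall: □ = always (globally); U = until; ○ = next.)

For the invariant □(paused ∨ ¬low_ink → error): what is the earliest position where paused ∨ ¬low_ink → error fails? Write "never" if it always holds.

2

Check paused ∨ ¬low_ink → error at each position in order: 0 ✓, 1 ✓.
At position 2 the labels are {}, so paused ∨ ¬low_ink → error is false there. This is the first violation.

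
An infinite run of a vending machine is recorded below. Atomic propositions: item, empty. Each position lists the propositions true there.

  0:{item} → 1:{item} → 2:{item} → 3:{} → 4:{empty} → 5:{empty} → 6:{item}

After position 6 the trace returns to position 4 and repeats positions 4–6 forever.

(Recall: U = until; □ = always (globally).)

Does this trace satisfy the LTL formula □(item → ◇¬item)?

Holds

item → ◇¬item holds at every position 0..6, and those are all positions ever visited, so □(item → ◇¬item) holds.
Positions where item holds: 0, 1, 2, 6.
Check ◇¬item at each: 0→ok, 1→ok, 2→ok, 6→ok.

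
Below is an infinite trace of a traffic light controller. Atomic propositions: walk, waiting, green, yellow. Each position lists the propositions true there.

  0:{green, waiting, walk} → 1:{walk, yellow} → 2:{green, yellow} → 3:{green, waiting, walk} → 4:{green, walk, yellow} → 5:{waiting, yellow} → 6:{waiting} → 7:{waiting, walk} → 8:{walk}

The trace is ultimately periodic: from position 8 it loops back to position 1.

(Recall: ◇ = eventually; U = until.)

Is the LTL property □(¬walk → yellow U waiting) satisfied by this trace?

Holds

¬walk → yellow U waiting holds at every position 0..8, and those are all positions ever visited, so □(¬walk → yellow U waiting) holds.
Positions where ¬walk holds: 2, 5, 6.
Check yellow U waiting at each: 2→ok, 5→ok, 6→ok.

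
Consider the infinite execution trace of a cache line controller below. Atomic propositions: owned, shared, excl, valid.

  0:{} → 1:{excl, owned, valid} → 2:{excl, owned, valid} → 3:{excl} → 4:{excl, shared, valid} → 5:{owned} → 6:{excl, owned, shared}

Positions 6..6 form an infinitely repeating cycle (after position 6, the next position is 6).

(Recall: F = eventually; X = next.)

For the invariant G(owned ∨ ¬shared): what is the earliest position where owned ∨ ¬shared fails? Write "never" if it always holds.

Check owned ∨ ¬shared at each position in order: 0 ✓, 1 ✓, 2 ✓, 3 ✓.
At position 4 the labels are {excl, shared, valid}, so owned ∨ ¬shared is false there. This is the first violation.

4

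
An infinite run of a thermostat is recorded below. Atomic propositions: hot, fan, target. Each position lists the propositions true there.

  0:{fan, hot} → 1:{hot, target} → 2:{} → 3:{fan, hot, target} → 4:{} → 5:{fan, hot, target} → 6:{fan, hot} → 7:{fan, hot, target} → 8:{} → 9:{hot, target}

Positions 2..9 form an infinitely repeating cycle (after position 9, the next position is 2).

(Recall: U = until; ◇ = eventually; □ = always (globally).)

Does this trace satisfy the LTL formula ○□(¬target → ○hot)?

Yes

The position after 0 is 1; □(¬target → ○hot) is true there.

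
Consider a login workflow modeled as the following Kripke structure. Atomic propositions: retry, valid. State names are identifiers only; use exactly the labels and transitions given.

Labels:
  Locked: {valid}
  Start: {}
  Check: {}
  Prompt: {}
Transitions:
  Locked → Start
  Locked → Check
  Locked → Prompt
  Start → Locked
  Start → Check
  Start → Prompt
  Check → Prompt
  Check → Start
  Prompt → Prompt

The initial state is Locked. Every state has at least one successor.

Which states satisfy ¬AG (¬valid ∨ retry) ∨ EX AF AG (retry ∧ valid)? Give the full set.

{Locked, Start, Check}

States satisfying ¬valid ∨ retry: {Start, Check, Prompt}.
States satisfying AG (¬valid ∨ retry): {Prompt}.
States satisfying ¬AG (¬valid ∨ retry): {Locked, Start, Check}.
States satisfying AF AG (retry ∧ valid): ∅.
States satisfying EX AF AG (retry ∧ valid): ∅.
States satisfying ¬AG (¬valid ∨ retry) ∨ EX AF AG (retry ∧ valid): {Locked, Start, Check}.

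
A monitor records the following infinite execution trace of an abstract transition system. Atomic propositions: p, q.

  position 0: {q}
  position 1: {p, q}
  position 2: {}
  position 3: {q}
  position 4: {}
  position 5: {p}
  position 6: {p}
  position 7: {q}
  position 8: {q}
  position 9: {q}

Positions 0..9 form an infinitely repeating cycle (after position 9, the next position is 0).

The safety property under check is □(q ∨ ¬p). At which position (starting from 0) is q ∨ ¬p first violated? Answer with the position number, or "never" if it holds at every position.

Check q ∨ ¬p at each position in order: 0 ✓, 1 ✓, 2 ✓, 3 ✓, 4 ✓.
At position 5 the labels are {p}, so q ∨ ¬p is false there. This is the first violation.

5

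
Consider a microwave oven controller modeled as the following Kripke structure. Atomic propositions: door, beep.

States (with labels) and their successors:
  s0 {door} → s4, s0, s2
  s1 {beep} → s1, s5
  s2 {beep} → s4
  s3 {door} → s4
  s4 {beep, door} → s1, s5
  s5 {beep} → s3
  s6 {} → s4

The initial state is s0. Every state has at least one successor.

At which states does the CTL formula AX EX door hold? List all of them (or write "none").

{s5}

States satisfying EX door: {s0, s2, s3, s5, s6}.
States satisfying AX EX door: {s5}.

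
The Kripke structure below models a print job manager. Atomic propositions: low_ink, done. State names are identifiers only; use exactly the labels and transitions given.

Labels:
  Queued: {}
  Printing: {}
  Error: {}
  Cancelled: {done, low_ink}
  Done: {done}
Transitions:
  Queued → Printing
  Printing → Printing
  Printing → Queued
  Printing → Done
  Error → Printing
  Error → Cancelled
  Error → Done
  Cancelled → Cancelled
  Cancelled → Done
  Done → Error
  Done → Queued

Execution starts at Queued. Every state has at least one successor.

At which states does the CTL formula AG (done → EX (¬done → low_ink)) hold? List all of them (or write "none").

none

States satisfying done → EX (¬done → low_ink): {Queued, Printing, Error, Cancelled}.
States satisfying AG (done → EX (¬done → low_ink)): ∅.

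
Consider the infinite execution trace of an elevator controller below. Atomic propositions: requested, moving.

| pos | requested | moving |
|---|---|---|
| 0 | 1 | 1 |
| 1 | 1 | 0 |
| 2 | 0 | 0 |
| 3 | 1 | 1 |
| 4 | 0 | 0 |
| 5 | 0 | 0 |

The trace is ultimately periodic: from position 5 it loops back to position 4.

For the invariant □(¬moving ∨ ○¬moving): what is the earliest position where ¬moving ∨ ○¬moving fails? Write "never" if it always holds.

¬moving ∨ ○¬moving holds at every position 0..5, and those are all the positions the trace ever visits, so the invariant □(¬moving ∨ ○¬moving) is never violated.

never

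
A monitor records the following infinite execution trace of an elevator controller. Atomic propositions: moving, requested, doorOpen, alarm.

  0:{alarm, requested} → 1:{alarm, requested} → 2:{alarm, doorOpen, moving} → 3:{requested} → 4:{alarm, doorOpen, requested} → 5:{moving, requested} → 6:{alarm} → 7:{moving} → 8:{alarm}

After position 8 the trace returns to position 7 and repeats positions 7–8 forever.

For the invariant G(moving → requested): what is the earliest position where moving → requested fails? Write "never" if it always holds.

Check moving → requested at each position in order: 0 ✓, 1 ✓.
At position 2 the labels are {alarm, doorOpen, moving}, so moving → requested is false there. This is the first violation.

2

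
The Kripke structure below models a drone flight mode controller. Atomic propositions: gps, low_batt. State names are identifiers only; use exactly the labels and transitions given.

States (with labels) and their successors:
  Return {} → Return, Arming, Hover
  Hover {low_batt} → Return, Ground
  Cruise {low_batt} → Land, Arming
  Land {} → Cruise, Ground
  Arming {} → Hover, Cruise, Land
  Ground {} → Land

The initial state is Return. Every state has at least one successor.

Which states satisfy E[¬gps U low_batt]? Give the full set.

{Return, Hover, Cruise, Land, Arming, Ground}

States satisfying ¬gps: {Return, Hover, Cruise, Land, Arming, Ground}.
States satisfying low_batt: {Hover, Cruise}.
States satisfying E[¬gps U low_batt]: {Return, Hover, Cruise, Land, Arming, Ground}.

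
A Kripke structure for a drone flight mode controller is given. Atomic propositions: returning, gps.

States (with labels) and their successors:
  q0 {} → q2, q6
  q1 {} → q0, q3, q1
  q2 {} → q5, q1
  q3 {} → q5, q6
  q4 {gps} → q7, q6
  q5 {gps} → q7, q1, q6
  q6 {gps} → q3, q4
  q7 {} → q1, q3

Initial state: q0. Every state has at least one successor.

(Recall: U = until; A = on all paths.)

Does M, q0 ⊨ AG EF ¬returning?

States satisfying EF ¬returning: {q0, q1, q2, q3, q4, q5, q6, q7}.
States satisfying AG EF ¬returning: {q0, q1, q2, q3, q4, q5, q6, q7}.
Every state reachable from q0 satisfies EF ¬returning.
q0 ∈ Sat(AG EF ¬returning).

Satisfied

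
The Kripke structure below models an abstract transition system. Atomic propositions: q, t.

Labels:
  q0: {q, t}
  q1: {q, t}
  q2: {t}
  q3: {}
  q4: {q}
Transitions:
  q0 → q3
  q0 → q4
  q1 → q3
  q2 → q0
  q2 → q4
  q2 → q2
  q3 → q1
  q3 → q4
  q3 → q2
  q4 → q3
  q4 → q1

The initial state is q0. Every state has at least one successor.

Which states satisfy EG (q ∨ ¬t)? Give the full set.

{q0, q1, q3, q4}

States satisfying q ∨ ¬t: {q0, q1, q3, q4}.
States satisfying EG (q ∨ ¬t): {q0, q1, q3, q4}.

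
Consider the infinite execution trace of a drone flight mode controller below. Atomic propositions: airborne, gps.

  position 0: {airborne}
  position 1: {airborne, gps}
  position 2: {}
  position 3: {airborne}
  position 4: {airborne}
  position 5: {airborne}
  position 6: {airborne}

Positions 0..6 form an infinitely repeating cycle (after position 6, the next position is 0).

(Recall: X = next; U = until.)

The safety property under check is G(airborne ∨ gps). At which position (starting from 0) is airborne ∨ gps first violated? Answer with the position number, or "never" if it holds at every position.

Check airborne ∨ gps at each position in order: 0 ✓, 1 ✓.
At position 2 the labels are {}, so airborne ∨ gps is false there. This is the first violation.

2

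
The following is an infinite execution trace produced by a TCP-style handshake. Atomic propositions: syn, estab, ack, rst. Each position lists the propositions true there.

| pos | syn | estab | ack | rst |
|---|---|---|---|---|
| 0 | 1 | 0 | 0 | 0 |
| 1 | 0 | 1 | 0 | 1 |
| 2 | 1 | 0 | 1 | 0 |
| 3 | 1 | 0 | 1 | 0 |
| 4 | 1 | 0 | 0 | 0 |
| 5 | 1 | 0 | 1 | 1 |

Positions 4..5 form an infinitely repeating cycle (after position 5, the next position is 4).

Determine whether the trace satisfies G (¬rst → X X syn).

¬rst → X X syn holds at every position 0..5, and those are all positions ever visited, so G (¬rst → X X syn) holds.
Positions where ¬rst holds: 0, 2, 3, 4.
Check X X syn at each: 0→ok, 2→ok, 3→ok, 4→ok.

Yes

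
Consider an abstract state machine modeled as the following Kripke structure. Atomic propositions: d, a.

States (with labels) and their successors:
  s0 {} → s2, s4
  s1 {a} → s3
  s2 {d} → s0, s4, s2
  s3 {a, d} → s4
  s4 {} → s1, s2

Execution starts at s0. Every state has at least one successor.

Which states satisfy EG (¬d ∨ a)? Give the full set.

States satisfying ¬d ∨ a: {s0, s1, s3, s4}.
States satisfying EG (¬d ∨ a): {s0, s1, s3, s4}.

{s0, s1, s3, s4}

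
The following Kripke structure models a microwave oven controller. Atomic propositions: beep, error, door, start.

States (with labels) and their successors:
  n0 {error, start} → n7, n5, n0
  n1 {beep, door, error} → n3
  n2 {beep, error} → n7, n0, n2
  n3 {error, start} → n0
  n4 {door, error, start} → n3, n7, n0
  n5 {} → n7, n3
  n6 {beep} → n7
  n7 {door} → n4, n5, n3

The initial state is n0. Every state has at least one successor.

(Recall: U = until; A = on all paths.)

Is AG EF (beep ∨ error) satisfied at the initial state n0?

Yes

States satisfying EF (beep ∨ error): {n0, n1, n2, n3, n4, n5, n6, n7}.
States satisfying AG EF (beep ∨ error): {n0, n1, n2, n3, n4, n5, n6, n7}.
Every state reachable from n0 satisfies EF (beep ∨ error).
n0 ∈ Sat(AG EF (beep ∨ error)).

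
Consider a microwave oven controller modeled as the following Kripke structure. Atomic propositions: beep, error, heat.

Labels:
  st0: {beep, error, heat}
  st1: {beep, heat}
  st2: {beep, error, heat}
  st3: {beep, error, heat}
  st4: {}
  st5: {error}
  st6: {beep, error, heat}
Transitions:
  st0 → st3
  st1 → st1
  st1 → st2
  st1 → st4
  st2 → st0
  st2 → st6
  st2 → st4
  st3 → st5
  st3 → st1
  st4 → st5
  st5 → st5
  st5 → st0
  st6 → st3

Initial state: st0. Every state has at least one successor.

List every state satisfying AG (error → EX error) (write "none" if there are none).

States satisfying error → EX error: {st0, st1, st2, st3, st4, st5, st6}.
States satisfying AG (error → EX error): {st0, st1, st2, st3, st4, st5, st6}.

{st0, st1, st2, st3, st4, st5, st6}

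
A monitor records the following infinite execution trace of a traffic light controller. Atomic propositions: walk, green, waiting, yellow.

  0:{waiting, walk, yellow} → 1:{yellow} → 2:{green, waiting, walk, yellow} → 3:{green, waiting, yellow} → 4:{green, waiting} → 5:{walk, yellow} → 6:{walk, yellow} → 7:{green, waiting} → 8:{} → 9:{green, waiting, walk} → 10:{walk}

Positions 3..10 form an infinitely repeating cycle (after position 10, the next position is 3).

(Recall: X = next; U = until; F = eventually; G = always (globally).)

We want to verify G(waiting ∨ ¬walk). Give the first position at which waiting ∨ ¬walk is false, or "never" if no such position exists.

5

Check waiting ∨ ¬walk at each position in order: 0 ✓, 1 ✓, 2 ✓, 3 ✓, 4 ✓.
At position 5 the labels are {walk, yellow}, so waiting ∨ ¬walk is false there. This is the first violation.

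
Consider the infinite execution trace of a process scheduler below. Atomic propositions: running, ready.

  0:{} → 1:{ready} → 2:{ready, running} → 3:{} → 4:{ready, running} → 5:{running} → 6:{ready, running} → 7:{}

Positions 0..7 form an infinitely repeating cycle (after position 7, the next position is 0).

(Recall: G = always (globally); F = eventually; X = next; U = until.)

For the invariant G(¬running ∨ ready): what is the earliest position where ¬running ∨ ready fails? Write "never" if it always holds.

Check ¬running ∨ ready at each position in order: 0 ✓, 1 ✓, 2 ✓, 3 ✓, 4 ✓.
At position 5 the labels are {running}, so ¬running ∨ ready is false there. This is the first violation.

5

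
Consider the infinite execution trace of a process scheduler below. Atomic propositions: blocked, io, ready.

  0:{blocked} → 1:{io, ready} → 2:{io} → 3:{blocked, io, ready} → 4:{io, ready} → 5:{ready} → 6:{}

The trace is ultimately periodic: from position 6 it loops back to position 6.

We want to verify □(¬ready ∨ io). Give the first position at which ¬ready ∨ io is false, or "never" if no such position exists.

5

Check ¬ready ∨ io at each position in order: 0 ✓, 1 ✓, 2 ✓, 3 ✓, 4 ✓.
At position 5 the labels are {ready}, so ¬ready ∨ io is false there. This is the first violation.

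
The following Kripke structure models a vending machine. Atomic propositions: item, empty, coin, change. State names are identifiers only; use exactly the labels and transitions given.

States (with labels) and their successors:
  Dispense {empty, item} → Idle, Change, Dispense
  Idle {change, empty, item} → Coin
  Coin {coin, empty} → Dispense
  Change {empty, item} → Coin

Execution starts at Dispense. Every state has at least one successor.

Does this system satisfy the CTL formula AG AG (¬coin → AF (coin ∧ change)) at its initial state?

States satisfying AG (¬coin → AF (coin ∧ change)): ∅.
States satisfying AG AG (¬coin → AF (coin ∧ change)): ∅.
Change is reachable from Dispense and violates AG (¬coin → AF (coin ∧ change)), so AG fails at Dispense.
Dispense ∉ Sat(AG AG (¬coin → AF (coin ∧ change))).

No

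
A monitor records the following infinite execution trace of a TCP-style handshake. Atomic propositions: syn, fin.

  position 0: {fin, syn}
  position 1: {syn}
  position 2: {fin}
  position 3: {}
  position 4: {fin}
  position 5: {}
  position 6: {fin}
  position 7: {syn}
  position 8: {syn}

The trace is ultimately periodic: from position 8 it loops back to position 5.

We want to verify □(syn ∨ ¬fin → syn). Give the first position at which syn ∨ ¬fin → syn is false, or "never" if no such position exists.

Check syn ∨ ¬fin → syn at each position in order: 0 ✓, 1 ✓, 2 ✓.
At position 3 the labels are {}, so syn ∨ ¬fin → syn is false there. This is the first violation.

3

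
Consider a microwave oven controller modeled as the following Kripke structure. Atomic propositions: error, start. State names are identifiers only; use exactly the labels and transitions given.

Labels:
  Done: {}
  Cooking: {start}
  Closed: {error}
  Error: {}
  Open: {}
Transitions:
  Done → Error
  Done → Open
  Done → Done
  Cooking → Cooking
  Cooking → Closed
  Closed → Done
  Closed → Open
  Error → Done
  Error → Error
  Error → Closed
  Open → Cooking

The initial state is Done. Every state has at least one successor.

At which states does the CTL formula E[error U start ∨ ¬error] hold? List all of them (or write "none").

States satisfying error: {Closed}.
States satisfying start ∨ ¬error: {Done, Cooking, Error, Open}.
States satisfying E[error U start ∨ ¬error]: {Done, Cooking, Closed, Error, Open}.

{Done, Cooking, Closed, Error, Open}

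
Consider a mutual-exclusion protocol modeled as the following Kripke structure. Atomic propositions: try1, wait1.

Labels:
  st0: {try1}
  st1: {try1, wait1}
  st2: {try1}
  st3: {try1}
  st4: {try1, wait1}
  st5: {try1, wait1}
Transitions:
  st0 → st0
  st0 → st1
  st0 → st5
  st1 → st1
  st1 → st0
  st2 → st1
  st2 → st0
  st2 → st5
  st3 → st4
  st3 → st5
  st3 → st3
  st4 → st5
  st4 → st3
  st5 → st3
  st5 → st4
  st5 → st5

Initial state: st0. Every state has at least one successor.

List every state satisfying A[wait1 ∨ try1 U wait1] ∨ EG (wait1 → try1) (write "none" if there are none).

{st0, st1, st2, st3, st4, st5}

States satisfying wait1 ∨ try1: {st0, st1, st2, st3, st4, st5}.
States satisfying wait1: {st1, st4, st5}.
States satisfying A[wait1 ∨ try1 U wait1]: {st1, st4, st5}.
States satisfying wait1 → try1: {st0, st1, st2, st3, st4, st5}.
States satisfying EG (wait1 → try1): {st0, st1, st2, st3, st4, st5}.
States satisfying A[wait1 ∨ try1 U wait1] ∨ EG (wait1 → try1): {st0, st1, st2, st3, st4, st5}.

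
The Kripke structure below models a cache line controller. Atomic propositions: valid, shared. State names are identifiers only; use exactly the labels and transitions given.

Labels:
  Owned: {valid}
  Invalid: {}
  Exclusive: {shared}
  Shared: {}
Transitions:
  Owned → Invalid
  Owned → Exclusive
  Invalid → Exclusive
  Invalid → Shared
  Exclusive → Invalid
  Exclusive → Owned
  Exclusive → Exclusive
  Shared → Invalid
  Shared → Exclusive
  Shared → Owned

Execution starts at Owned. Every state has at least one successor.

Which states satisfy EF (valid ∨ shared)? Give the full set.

States satisfying valid ∨ shared: {Owned, Exclusive}.
States satisfying EF (valid ∨ shared): {Owned, Invalid, Exclusive, Shared}.

{Owned, Invalid, Exclusive, Shared}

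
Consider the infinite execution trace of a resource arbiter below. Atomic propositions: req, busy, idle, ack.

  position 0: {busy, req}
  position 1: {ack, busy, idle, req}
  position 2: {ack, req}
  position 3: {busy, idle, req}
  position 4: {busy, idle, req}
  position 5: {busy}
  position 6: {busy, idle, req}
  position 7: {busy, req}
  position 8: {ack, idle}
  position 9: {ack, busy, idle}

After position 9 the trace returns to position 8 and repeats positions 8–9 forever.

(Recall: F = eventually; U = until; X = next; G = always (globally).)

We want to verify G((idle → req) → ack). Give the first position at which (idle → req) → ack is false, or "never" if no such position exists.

At position 0 the labels are {busy, req}, so (idle → req) → ack is false there. This is the first violation.

0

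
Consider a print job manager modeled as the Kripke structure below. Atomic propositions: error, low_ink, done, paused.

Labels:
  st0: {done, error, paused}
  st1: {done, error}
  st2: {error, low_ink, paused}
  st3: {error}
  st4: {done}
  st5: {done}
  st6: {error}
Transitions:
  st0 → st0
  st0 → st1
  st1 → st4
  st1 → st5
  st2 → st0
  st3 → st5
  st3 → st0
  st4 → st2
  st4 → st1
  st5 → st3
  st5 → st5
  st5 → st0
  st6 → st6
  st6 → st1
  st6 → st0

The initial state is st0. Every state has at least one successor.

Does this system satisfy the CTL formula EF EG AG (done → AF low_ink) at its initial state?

States satisfying EG AG (done → AF low_ink): ∅.
States satisfying EF EG AG (done → AF low_ink): ∅.
No suitable path/successor from st0 witnesses the formula.
st0 ∉ Sat(EF EG AG (done → AF low_ink)).

Violated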